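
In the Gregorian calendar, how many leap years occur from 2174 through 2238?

Years divisible by 4: 2176, 2180, …, 2236 — 16 in all.
Of these, 2200 is divisible by 100 but not 400, so not leap.
Leap years: 16 − 1 = 15.

15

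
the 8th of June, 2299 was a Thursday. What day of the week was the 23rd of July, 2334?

Monday

From June 8, 2299 to June 8, 2334: 35 years, of which 8 contain a Feb 29 — 27×365 + 8×366 = 12783 days.
(2300 is not a leap year (divisible by 100 but not 400).)
June 2334: 30 − 8 = 22 days remain.
July 1–23, 2334: 23 days.
Residual: 45 days.
Total: 12828 days.
12828 mod 7 = 4, so 4 days after Thursday is Monday.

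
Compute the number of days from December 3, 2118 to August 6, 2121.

977

December 3, 2118 → December 3, 2119: 365 days.
December 3, 2119 → December 3, 2120: 366 days (2120 is a leap year).
December 2120: 31 − 3 = 28 days remain.
Then January (31), February 2121 (28), March (31), April (30), May (31), June (30), July (31): 31 + 28 + 31 + 30 + 31 + 30 + 31 = 212 days.
August 1–6, 2121: 6 days.
Residual: 246 days.
Total: 977 days.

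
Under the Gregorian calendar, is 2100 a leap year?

2100 is not a leap year (divisible by 100 but not 400).

No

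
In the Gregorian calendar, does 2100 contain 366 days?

No

2100 is not a leap year (divisible by 100 but not 400).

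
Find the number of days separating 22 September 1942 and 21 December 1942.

September 1942: 30 − 22 = 8 days remain.
Then October (31), November (30): 31 + 30 = 61 days.
December 1–21, 1942: 21 days.
Total: 8 + 61 + 21 = 90 days.

90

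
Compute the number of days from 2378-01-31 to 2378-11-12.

285

January 2378: 31 − 31 = 0 days remain.
Then 9 full months totalling 273 days.
November 1–12, 2378: 12 days.
Total: 0 + 273 + 12 = 285 days.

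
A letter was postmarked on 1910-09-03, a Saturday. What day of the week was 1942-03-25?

From September 3, 1910 to September 3, 1941: 31 years, of which 8 contain a Feb 29 — 23×365 + 8×366 = 11323 days.
September 1941: 30 − 3 = 27 days remain.
Then October (31), November (30), December (31), January (31), February 1942 (28): 31 + 30 + 31 + 31 + 28 = 151 days.
March 1–25, 1942: 25 days.
Residual: 203 days.
Total: 11526 days.
11526 mod 7 = 4, so 4 days after Saturday is Wednesday.

Wednesday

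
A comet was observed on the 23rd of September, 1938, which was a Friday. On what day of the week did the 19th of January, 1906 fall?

Count forward from the earlier date (January 19, 1906) to the later (September 23, 1938):
Day-of-year of January 19, 1906: 19.
Day-of-year of September 23, 1938: 266.
1906 has 365 days, so 365 − 19 = 346 days remain in 1906.
Full years 1907–1937: 23 common + 8 leap = 23×365 + 8×366 = 11323 days.
Total: 346 + 11323 + 266 = 11935 days.
11935 is a multiple of 7, so the 19th of January, 1906 falls on the same weekday: Friday.

Friday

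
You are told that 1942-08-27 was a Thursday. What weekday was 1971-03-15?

Day-of-year of August 27, 1942: 239.
Day-of-year of March 15, 1971: 74.
1942 has 365 days, so 365 − 239 = 126 days remain in 1942.
Full years 1943–1970: 21 common + 7 leap = 21×365 + 7×366 = 10227 days.
Total: 126 + 10227 + 74 = 10427 days.
10427 mod 7 = 4, so 4 days after Thursday is Monday.

Monday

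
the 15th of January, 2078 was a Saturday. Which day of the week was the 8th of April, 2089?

Friday

Day-of-year of January 15, 2078: 15.
Day-of-year of April 8, 2089: 98.
2078 has 365 days, so 365 − 15 = 350 days remain in 2078.
Full years 2079–2088: 7 common + 3 leap = 7×365 + 3×366 = 3653 days.
Total: 350 + 3653 + 98 = 4101 days.
4101 mod 7 = 6, so 6 days after Saturday is Friday.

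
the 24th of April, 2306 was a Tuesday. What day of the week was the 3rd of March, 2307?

Day-of-year of April 24, 2306: 114.
Day-of-year of March 3, 2307: 62.
2306 has 365 days, so 365 − 114 = 251 days remain in 2306.
Total: 251 + 62 = 313 days.
313 mod 7 = 5, so 5 days after Tuesday is Sunday.

Sunday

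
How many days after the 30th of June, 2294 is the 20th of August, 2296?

June 30, 2294 → June 30, 2295: 365 days.
June 30, 2295 → June 30, 2296: 366 days (2296 is a leap year).
June 2296: 30 − 30 = 0 days remain.
Then July (31): 31 days.
August 1–20, 2296: 20 days.
Residual: 51 days.
Total: 782 days.

782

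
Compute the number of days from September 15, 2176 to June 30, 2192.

From September 15, 2176 to September 15, 2191: 15 years, of which 3 contain a Feb 29 — 12×365 + 3×366 = 5478 days.
September 2191: 30 − 15 = 15 days remain.
Then October (31), November (30), December (31), January (31), February 2192 (29), March (31), April (30), May (31): 31 + 30 + 31 + 31 + 29 + 31 + 30 + 31 = 244 days.
June 1–30, 2192: 30 days.
Residual: 289 days.
Total: 5767 days.

5767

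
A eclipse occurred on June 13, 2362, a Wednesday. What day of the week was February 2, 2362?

Friday

Count forward from the earlier date (February 2, 2362) to the later (June 13, 2362):
February 2362: 28 − 2 = 26 days remain (2362 is not a leap year, so February has 28 days).
Then March (31), April (30), May (31): 31 + 30 + 31 = 92 days.
June 1–13, 2362: 13 days.
Total: 26 + 92 + 13 = 131 days.
131 mod 7 = 5, so 5 days before Wednesday is Friday.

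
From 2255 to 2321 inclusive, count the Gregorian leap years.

Years divisible by 4: 2256, 2260, …, 2320 — 17 in all.
Of these, 2300 is divisible by 100 but not 400, so not leap.
Leap years: 17 − 1 = 16.

16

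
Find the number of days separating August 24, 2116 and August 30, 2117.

August 2116: 31 − 24 = 7 days remain.
Then 11 full months totalling 334 days.
August 1–30, 2117: 30 days.
Total: 7 + 334 + 30 = 371 days.

371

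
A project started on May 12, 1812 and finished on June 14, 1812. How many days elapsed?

33

May 1812: 31 − 12 = 19 days remain.
June 1–14, 1812: 14 days.
Total: 19 + 14 = 33 days.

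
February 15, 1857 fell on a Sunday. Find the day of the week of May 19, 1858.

Day-of-year of February 15, 1857: 46.
Day-of-year of May 19, 1858: 139.
1857 has 365 days, so 365 − 46 = 319 days remain in 1857.
Total: 319 + 139 = 458 days.
458 mod 7 = 3, so 3 days after Sunday is Wednesday.

Wednesday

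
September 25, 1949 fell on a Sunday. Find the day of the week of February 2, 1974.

Saturday

From September 25, 1949 to September 25, 1973: 24 years, of which 6 contain a Feb 29 — 18×365 + 6×366 = 8766 days.
September 1973: 30 − 25 = 5 days remain.
Then October (31), November (30), December (31), January (31): 31 + 30 + 31 + 31 = 123 days.
February 1–2, 1974: 2 days (1974 is not a leap year).
Residual: 130 days.
Total: 8896 days.
8896 mod 7 = 6, so 6 days after Sunday is Saturday.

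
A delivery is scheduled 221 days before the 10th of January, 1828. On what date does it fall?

the 3rd of June, 1827

Count 221 days before January 10, 1828:
June 1827: 30 − 3 = 27 days remain.
Then July (31), August (31), September (30), October (31), November (30), December (31): 31 + 31 + 30 + 31 + 30 + 31 = 184 days.
January 1–10, 1828: 10 days.
Total: 27 + 184 + 10 = 221 days.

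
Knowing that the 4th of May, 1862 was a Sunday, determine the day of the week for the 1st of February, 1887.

Tuesday

Day-of-year of May 4, 1862: 124.
Day-of-year of February 1, 1887: 32.
1862 has 365 days, so 365 − 124 = 241 days remain in 1862.
Full years 1863–1886: 18 common + 6 leap = 18×365 + 6×366 = 8766 days.
Total: 241 + 8766 + 32 = 9039 days.
9039 mod 7 = 2, so 2 days after Sunday is Tuesday.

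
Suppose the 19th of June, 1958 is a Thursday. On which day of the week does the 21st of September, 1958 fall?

Sunday

June 1958: 30 − 19 = 11 days remain.
Then July (31), August (31): 31 + 31 = 62 days.
September 1–21, 1958: 21 days.
Total: 11 + 62 + 21 = 94 days.
94 mod 7 = 3, so 3 days after Thursday is Sunday.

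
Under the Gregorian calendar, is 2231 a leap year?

No

2231 is not a leap year.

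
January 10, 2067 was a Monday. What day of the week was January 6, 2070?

Monday

January 10, 2067 → January 10, 2068: 365 days.
January 10, 2068 → January 10, 2069: 366 days (2068 is a leap year).
January 2069: 31 − 10 = 21 days remain.
Then 11 full months totalling 334 days.
January 1–6, 2070: 6 days.
Residual: 361 days.
Total: 1092 days.
1092 is a multiple of 7, so January 6, 2070 falls on the same weekday: Monday.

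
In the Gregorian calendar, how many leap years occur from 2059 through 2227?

Years divisible by 4: 2060, 2064, …, 2224 — 42 in all.
Of these, 2100, 2200 are divisible by 100 but not 400, so not leap.
Leap years: 42 − 2 = 40.

40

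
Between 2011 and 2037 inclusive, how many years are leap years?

7

Years divisible by 4 in [2011, 2037]: 2012, 2016, 2020, 2024, 2028, 2032, 2036.
No century exceptions apply. Count: 7.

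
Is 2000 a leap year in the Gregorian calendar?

Yes

2000 is a leap year (divisible by 400).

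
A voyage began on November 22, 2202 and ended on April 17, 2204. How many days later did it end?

Day-of-year of November 22, 2202: 326.
Day-of-year of April 17, 2204: 108.
2202 has 365 days, so 365 − 326 = 39 days remain in 2202.
Full years: 2203: 365. Sum = 365.
Total: 39 + 365 + 108 = 512 days.

512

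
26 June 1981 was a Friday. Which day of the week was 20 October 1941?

Monday

Count forward from the earlier date (October 20, 1941) to the later (June 26, 1981):
From October 20, 1941 to October 20, 1980: 39 years, of which 10 contain a Feb 29 — 29×365 + 10×366 = 14245 days.
October 1980: 31 − 20 = 11 days remain.
Then November (30), December (31), January (31), February 1981 (28), March (31), April (30), May (31): 30 + 31 + 31 + 28 + 31 + 30 + 31 = 212 days.
June 1–26, 1981: 26 days.
Residual: 249 days.
Total: 14494 days.
14494 mod 7 = 4, so 4 days before Friday is Monday.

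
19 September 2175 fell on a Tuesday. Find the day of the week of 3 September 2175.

Sunday

Count forward from the earlier date (September 3, 2175) to the later (September 19, 2175):
Within September 2175: 19 − 3 = 16 days.
16 mod 7 = 2, so 2 days before Tuesday is Sunday.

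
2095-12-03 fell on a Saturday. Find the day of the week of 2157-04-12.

Tuesday

From December 3, 2095 to December 3, 2156: 61 years, of which 15 contain a Feb 29 — 46×365 + 15×366 = 22280 days.
(2100 is not a leap year (divisible by 100 but not 400).)
December 2156: 31 − 3 = 28 days remain.
Then January (31), February 2157 (28), March (31): 31 + 28 + 31 = 90 days.
April 1–12, 2157: 12 days.
Residual: 130 days.
Total: 22410 days.
22410 mod 7 = 3, so 3 days after Saturday is Tuesday.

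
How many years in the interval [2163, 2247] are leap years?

Years divisible by 4: 2164, 2168, …, 2244 — 21 in all.
Of these, 2200 is divisible by 100 but not 400, so not leap.
Leap years: 21 − 1 = 20.

20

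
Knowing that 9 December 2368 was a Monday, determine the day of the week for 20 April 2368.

Count forward from the earlier date (April 20, 2368) to the later (December 9, 2368):
April 2368: 30 − 20 = 10 days remain.
Then May (31), June (30), July (31), August (31), September (30), October (31), November (30): 31 + 30 + 31 + 31 + 30 + 31 + 30 = 214 days.
December 1–9, 2368: 9 days.
Total: 10 + 214 + 9 = 233 days.
233 mod 7 = 2, so 2 days before Monday is Saturday.

Saturday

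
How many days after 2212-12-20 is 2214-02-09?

Day-of-year of December 20, 2212: 355.
Day-of-year of February 9, 2214: 40.
2212 has 366 days, so 366 − 355 = 11 days remain in 2212.
Full years: 2213: 365. Sum = 365.
Total: 11 + 365 + 40 = 416 days.

416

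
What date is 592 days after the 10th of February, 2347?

the 24th of September, 2348

Count 592 days after February 10, 2347:
Day-of-year of February 10, 2347: 41.
Day-of-year of September 24, 2348: 268.
2347 has 365 days, so 365 − 41 = 324 days remain in 2347.
Total: 324 + 268 = 592 days.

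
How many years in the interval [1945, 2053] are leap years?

Years divisible by 4: 1948, 1952, …, 2052 — 27 in all.
2000 is divisible by 400, so still leap.
No century exceptions apply. Count: 27.

27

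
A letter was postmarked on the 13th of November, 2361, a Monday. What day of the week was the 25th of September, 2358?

Count forward from the earlier date (September 25, 2358) to the later (November 13, 2361):
September 25, 2358 → September 25, 2359: 365 days.
September 25, 2359 → September 25, 2360: 366 days (2360 is a leap year).
September 25, 2360 → September 25, 2361: 365 days.
September 2361: 30 − 25 = 5 days remain.
Then October (31): 31 days.
November 1–13, 2361: 13 days.
Residual: 49 days.
Total: 1145 days.
1145 mod 7 = 4, so 4 days before Monday is Thursday.

Thursday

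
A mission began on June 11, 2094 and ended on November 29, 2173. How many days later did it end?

29025

Day-of-year of June 11, 2094: 162.
Day-of-year of November 29, 2173: 333.
2094 has 365 days, so 365 − 162 = 203 days remain in 2094.
Full years 2095–2172: 59 common + 19 leap = 59×365 + 19×366 = 28489 days.
Total: 203 + 28489 + 333 = 29025 days.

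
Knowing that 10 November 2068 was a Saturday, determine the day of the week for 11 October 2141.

Wednesday

Day-of-year of November 10, 2068: 315.
Day-of-year of October 11, 2141: 284.
2068 has 366 days, so 366 − 315 = 51 days remain in 2068.
Full years 2069–2140: 55 common + 17 leap = 55×365 + 17×366 = 26297 days.
Total: 51 + 26297 + 284 = 26632 days.
26632 mod 7 = 4, so 4 days after Saturday is Wednesday.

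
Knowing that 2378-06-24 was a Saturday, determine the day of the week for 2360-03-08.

Count forward from the earlier date (March 8, 2360) to the later (June 24, 2378):
From March 8, 2360 to March 8, 2378: 18 years, of which 4 contain a Feb 29 — 14×365 + 4×366 = 6574 days.
March 2378: 31 − 8 = 23 days remain.
Then April (30), May (31): 30 + 31 = 61 days.
June 1–24, 2378: 24 days.
Residual: 108 days.
Total: 6682 days.
6682 mod 7 = 4, so 4 days before Saturday is Tuesday.

Tuesday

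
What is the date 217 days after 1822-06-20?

1823-01-23

Count 217 days after June 20, 1822:
June 1822: 30 − 20 = 10 days remain.
Then July (31), August (31), September (30), October (31), November (30), December (31): 31 + 31 + 30 + 31 + 30 + 31 = 184 days.
January 1–23, 1823: 23 days.
Residual: 217 days.
Total: 217 days.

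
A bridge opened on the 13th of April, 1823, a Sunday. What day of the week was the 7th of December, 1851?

Sunday

Day-of-year of April 13, 1823: 103.
Day-of-year of December 7, 1851: 341.
1823 has 365 days, so 365 − 103 = 262 days remain in 1823.
Full years 1824–1850: 20 common + 7 leap = 20×365 + 7×366 = 9862 days.
Total: 262 + 9862 + 341 = 10465 days.
10465 is a multiple of 7, so the 7th of December, 1851 falls on the same weekday: Sunday.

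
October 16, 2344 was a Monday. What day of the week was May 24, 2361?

Day-of-year of October 16, 2344: 290.
Day-of-year of May 24, 2361: 144.
2344 has 366 days, so 366 − 290 = 76 days remain in 2344.
Full years 2345–2360: 12 common + 4 leap = 12×365 + 4×366 = 5844 days.
Total: 76 + 5844 + 144 = 6064 days.
6064 mod 7 = 2, so 2 days after Monday is Wednesday.

Wednesday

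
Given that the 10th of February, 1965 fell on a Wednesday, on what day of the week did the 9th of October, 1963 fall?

Wednesday

Count forward from the earlier date (October 9, 1963) to the later (February 10, 1965):
October 1963: 31 − 9 = 22 days remain.
Then 15 full months totalling 458 days.
February 1–10, 1965: 10 days (1965 is not a leap year).
Total: 22 + 458 + 10 = 490 days.
490 is a multiple of 7, so the 9th of October, 1963 falls on the same weekday: Wednesday.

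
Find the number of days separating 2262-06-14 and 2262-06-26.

Within June 2262: 26 − 14 = 12 days.

12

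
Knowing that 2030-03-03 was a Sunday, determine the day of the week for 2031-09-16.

Tuesday

March 2030: 31 − 3 = 28 days remain.
Then 17 full months totalling 518 days.
September 1–16, 2031: 16 days.
Total: 28 + 518 + 16 = 562 days.
562 mod 7 = 2, so 2 days after Sunday is Tuesday.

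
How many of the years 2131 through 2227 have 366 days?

23

Years divisible by 4: 2132, 2136, …, 2224 — 24 in all.
Of these, 2200 is divisible by 100 but not 400, so not leap.
Leap years: 24 − 1 = 23.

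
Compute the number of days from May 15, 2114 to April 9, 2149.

From May 15, 2114 to May 15, 2148: 34 years, of which 9 contain a Feb 29 — 25×365 + 9×366 = 12419 days.
May 2148: 31 − 15 = 16 days remain.
Then 10 full months totalling 304 days.
April 1–9, 2149: 9 days.
Residual: 329 days.
Total: 12748 days.

12748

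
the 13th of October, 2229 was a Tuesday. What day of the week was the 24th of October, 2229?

Saturday

Within October 2229: 24 − 13 = 11 days.
11 mod 7 = 4, so 4 days after Tuesday is Saturday.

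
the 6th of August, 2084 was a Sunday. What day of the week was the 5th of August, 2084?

Count forward from the earlier date (August 5, 2084) to the later (August 6, 2084):
Within August 2084: 6 − 5 = 1 day.
1 mod 7 = 1, so 1 day before Sunday is Saturday.

Saturday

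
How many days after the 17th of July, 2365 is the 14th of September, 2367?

July 2365: 31 − 17 = 14 days remain.
Then 25 full months totalling 761 days.
September 1–14, 2367: 14 days.
Total: 14 + 761 + 14 = 789 days.

789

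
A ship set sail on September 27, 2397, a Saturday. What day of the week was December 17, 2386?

Wednesday

Count forward from the earlier date (December 17, 2386) to the later (September 27, 2397):
Day-of-year of December 17, 2386: 351.
Day-of-year of September 27, 2397: 270.
2386 has 365 days, so 365 − 351 = 14 days remain in 2386.
Full years 2387–2396: 7 common + 3 leap = 7×365 + 3×366 = 3653 days.
Total: 14 + 3653 + 270 = 3937 days.
3937 mod 7 = 3, so 3 days before Saturday is Wednesday.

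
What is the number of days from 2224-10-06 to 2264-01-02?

14332

From October 6, 2224 to October 6, 2263: 39 years, of which 9 contain a Feb 29 — 30×365 + 9×366 = 14244 days.
October 2263: 31 − 6 = 25 days remain.
Then November (30), December (31): 30 + 31 = 61 days.
January 1–2, 2264: 2 days.
Residual: 88 days.
Total: 14332 days.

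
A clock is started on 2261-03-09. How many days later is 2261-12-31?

March 2261: 31 − 9 = 22 days remain.
Then April (30), May (31), June (30), July (31), August (31), September (30), October (31), November (30): 30 + 31 + 30 + 31 + 31 + 30 + 31 + 30 = 244 days.
December 1–31, 2261: 31 days.
Total: 22 + 244 + 31 = 297 days.

297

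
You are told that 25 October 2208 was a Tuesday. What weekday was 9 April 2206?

Count forward from the earlier date (April 9, 2206) to the later (October 25, 2208):
April 2206: 30 − 9 = 21 days remain.
Then 29 full months totalling 884 days.
October 1–25, 2208: 25 days.
Total: 21 + 884 + 25 = 930 days.
930 mod 7 = 6, so 6 days before Tuesday is Wednesday.

Wednesday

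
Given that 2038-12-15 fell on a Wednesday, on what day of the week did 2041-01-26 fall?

December 15, 2038 → December 15, 2039: 365 days.
December 15, 2039 → December 15, 2040: 366 days (2040 is a leap year).
December 2040: 31 − 15 = 16 days remain.
January 1–26, 2041: 26 days.
Residual: 42 days.
Total: 773 days.
773 mod 7 = 3, so 3 days after Wednesday is Saturday.

Saturday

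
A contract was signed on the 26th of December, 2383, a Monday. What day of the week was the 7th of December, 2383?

Wednesday

Count forward from the earlier date (December 7, 2383) to the later (December 26, 2383):
Within December 2383: 26 − 7 = 19 days.
19 mod 7 = 5, so 5 days before Monday is Wednesday.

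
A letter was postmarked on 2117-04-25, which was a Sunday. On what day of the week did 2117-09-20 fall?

Monday

April 2117: 30 − 25 = 5 days remain.
Then May (31), June (30), July (31), August (31): 31 + 30 + 31 + 31 = 123 days.
September 1–20, 2117: 20 days.
Total: 5 + 123 + 20 = 148 days.
148 mod 7 = 1, so 1 day after Sunday is Monday.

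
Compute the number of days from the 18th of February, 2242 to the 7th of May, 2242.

February 2242: 28 − 18 = 10 days remain (2242 is not a leap year, so February has 28 days).
Then March (31), April (30): 31 + 30 = 61 days.
May 1–7, 2242: 7 days.
Total: 10 + 61 + 7 = 78 days.

78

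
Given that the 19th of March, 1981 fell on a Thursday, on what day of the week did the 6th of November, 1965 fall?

Count forward from the earlier date (November 6, 1965) to the later (March 19, 1981):
From November 6, 1965 to November 6, 1980: 15 years, of which 4 contain a Feb 29 — 11×365 + 4×366 = 5479 days.
November 1980: 30 − 6 = 24 days remain.
Then December (31), January (31), February 1981 (28): 31 + 31 + 28 = 90 days.
March 1–19, 1981: 19 days.
Residual: 133 days.
Total: 5612 days.
5612 mod 7 = 5, so 5 days before Thursday is Saturday.

Saturday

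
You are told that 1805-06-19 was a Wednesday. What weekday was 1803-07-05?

Tuesday

Count forward from the earlier date (July 5, 1803) to the later (June 19, 1805):
July 5, 1803 → July 5, 1804: 366 days (1804 is a leap year).
July 1804: 31 − 5 = 26 days remain.
Then 10 full months totalling 304 days.
June 1–19, 1805: 19 days.
Residual: 349 days.
Total: 715 days.
715 mod 7 = 1, so 1 day before Wednesday is Tuesday.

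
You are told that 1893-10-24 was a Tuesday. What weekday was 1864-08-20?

Count forward from the earlier date (August 20, 1864) to the later (October 24, 1893):
From August 20, 1864 to August 20, 1893: 29 years, of which 7 contain a Feb 29 — 22×365 + 7×366 = 10592 days.
August 1893: 31 − 20 = 11 days remain.
Then September (30): 30 days.
October 1–24, 1893: 24 days.
Residual: 65 days.
Total: 10657 days.
10657 mod 7 = 3, so 3 days before Tuesday is Saturday.

Saturday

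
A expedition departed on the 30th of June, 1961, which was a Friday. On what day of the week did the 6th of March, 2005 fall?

Day-of-year of June 30, 1961: 181.
Day-of-year of March 6, 2005: 65.
1961 has 365 days, so 365 − 181 = 184 days remain in 1961.
Full years 1962–2004: 32 common + 11 leap = 32×365 + 11×366 = 15706 days.
Total: 184 + 15706 + 65 = 15955 days.
15955 mod 7 = 2, so 2 days after Friday is Sunday.

Sunday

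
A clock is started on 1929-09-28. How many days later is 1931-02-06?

Day-of-year of September 28, 1929: 271.
Day-of-year of February 6, 1931: 37.
1929 has 365 days, so 365 − 271 = 94 days remain in 1929.
Full years: 1930: 365. Sum = 365.
Total: 94 + 365 + 37 = 496 days.

496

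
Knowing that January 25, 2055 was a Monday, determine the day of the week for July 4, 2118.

From January 25, 2055 to January 25, 2118: 63 years, of which 15 contain a Feb 29 — 48×365 + 15×366 = 23010 days.
(2100 is not a leap year (divisible by 100 but not 400).)
January 2118: 31 − 25 = 6 days remain.
Then February 2118 (28), March (31), April (30), May (31), June (30): 28 + 31 + 30 + 31 + 30 = 150 days.
July 1–4, 2118: 4 days.
Residual: 160 days.
Total: 23170 days.
23170 is a multiple of 7, so July 4, 2118 falls on the same weekday: Monday.

Monday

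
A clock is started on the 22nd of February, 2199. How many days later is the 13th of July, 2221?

8176

Day-of-year of February 22, 2199: 53.
Day-of-year of July 13, 2221: 194.
2199 has 365 days, so 365 − 53 = 312 days remain in 2199.
Full years 2200–2220: 16 common + 5 leap = 16×365 + 5×366 = 7670 days.
Total: 312 + 7670 + 194 = 8176 days.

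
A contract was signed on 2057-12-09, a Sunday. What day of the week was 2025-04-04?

Count forward from the earlier date (April 4, 2025) to the later (December 9, 2057):
From April 4, 2025 to April 4, 2057: 32 years, of which 8 contain a Feb 29 — 24×365 + 8×366 = 11688 days.
April 2057: 30 − 4 = 26 days remain.
Then May (31), June (30), July (31), August (31), September (30), October (31), November (30): 31 + 30 + 31 + 31 + 30 + 31 + 30 = 214 days.
December 1–9, 2057: 9 days.
Residual: 249 days.
Total: 11937 days.
11937 mod 7 = 2, so 2 days before Sunday is Friday.

Friday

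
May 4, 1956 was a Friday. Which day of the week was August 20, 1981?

Thursday

From May 4, 1956 to May 4, 1981: 25 years, of which 6 contain a Feb 29 — 19×365 + 6×366 = 9131 days.
May 1981: 31 − 4 = 27 days remain.
Then June (30), July (31): 30 + 31 = 61 days.
August 1–20, 1981: 20 days.
Residual: 108 days.
Total: 9239 days.
9239 mod 7 = 6, so 6 days after Friday is Thursday.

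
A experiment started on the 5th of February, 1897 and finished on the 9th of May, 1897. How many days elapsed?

February 1897: 28 − 5 = 23 days remain (1897 is not a leap year, so February has 28 days).
Then March (31), April (30): 31 + 30 = 61 days.
May 1–9, 1897: 9 days.
Total: 23 + 61 + 9 = 93 days.

93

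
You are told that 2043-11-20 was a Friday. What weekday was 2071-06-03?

From November 20, 2043 to November 20, 2070: 27 years, of which 7 contain a Feb 29 — 20×365 + 7×366 = 9862 days.
November 2070: 30 − 20 = 10 days remain.
Then December (31), January (31), February 2071 (28), March (31), April (30), May (31): 31 + 31 + 28 + 31 + 30 + 31 = 182 days.
June 1–3, 2071: 3 days.
Residual: 195 days.
Total: 10057 days.
10057 mod 7 = 5, so 5 days after Friday is Wednesday.

Wednesday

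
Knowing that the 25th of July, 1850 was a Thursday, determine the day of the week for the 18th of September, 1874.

From July 25, 1850 to July 25, 1874: 24 years, of which 6 contain a Feb 29 — 18×365 + 6×366 = 8766 days.
July 1874: 31 − 25 = 6 days remain.
Then August (31): 31 days.
September 1–18, 1874: 18 days.
Residual: 55 days.
Total: 8821 days.
8821 mod 7 = 1, so 1 day after Thursday is Friday.

Friday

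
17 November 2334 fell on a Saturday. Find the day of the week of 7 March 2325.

Saturday

Count forward from the earlier date (March 7, 2325) to the later (November 17, 2334):
Day-of-year of March 7, 2325: 66.
Day-of-year of November 17, 2334: 321.
2325 has 365 days, so 365 − 66 = 299 days remain in 2325.
Full years 2326–2333: 6 common + 2 leap = 6×365 + 2×366 = 2922 days.
Total: 299 + 2922 + 321 = 3542 days.
3542 is a multiple of 7, so 7 March 2325 falls on the same weekday: Saturday.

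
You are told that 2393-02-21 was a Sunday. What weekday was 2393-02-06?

Saturday

Count forward from the earlier date (February 6, 2393) to the later (February 21, 2393):
Within February 2393: 21 − 6 = 15 days.
15 mod 7 = 1, so 1 day before Sunday is Saturday.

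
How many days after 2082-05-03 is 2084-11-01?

913

May 3, 2082 → May 3, 2083: 365 days.
May 3, 2083 → May 3, 2084: 366 days (2084 is a leap year).
May 2084: 31 − 3 = 28 days remain.
Then June (30), July (31), August (31), September (30), October (31): 30 + 31 + 31 + 30 + 31 = 153 days.
November 1, 2084: 1 day.
Residual: 182 days.
Total: 913 days.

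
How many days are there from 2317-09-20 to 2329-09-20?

From September 20, 2317 to September 20, 2329: 12 years, of which 3 contain a Feb 29 — 9×365 + 3×366 = 4383 days.
Total: 4383 days.

4383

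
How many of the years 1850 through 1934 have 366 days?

Years divisible by 4: 1852, 1856, …, 1932 — 21 in all.
Of these, 1900 is divisible by 100 but not 400, so not leap.
Leap years: 21 − 1 = 20.

20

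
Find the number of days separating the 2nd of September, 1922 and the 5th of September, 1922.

Within September 1922: 5 − 2 = 3 days.

3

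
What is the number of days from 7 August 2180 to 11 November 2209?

10687

From August 7, 2180 to August 7, 2209: 29 years, of which 6 contain a Feb 29 — 23×365 + 6×366 = 10591 days.
(2200 is not a leap year (divisible by 100 but not 400).)
August 2209: 31 − 7 = 24 days remain.
Then September (30), October (31): 30 + 31 = 61 days.
November 1–11, 2209: 11 days.
Residual: 96 days.
Total: 10687 days.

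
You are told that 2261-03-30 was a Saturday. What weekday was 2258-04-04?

Count forward from the earlier date (April 4, 2258) to the later (March 30, 2261):
April 4, 2258 → April 4, 2259: 365 days.
April 4, 2259 → April 4, 2260: 366 days (2260 is a leap year).
April 2260: 30 − 4 = 26 days remain.
Then 10 full months totalling 304 days.
March 1–30, 2261: 30 days.
Residual: 360 days.
Total: 1091 days.
1091 mod 7 = 6, so 6 days before Saturday is Sunday.

Sunday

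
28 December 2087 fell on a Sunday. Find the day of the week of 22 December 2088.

Wednesday

Day-of-year of December 28, 2087: 362.
Day-of-year of December 22, 2088: 357.
2087 has 365 days, so 365 − 362 = 3 days remain in 2087.
Total: 3 + 357 = 360 days.
360 mod 7 = 3, so 3 days after Sunday is Wednesday.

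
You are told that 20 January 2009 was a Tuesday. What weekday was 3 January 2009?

Count forward from the earlier date (January 3, 2009) to the later (January 20, 2009):
Within January 2009: 20 − 3 = 17 days.
17 mod 7 = 3, so 3 days before Tuesday is Saturday.

Saturday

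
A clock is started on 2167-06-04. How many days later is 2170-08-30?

Day-of-year of June 4, 2167: 155.
Day-of-year of August 30, 2170: 242.
2167 has 365 days, so 365 − 155 = 210 days remain in 2167.
Full years: 2168: 366; 2169: 365. Sum = 731.
Total: 210 + 731 + 242 = 1183 days.

1183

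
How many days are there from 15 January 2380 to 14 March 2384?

January 15, 2380 → January 15, 2381: 366 days (2380 is a leap year).
January 15, 2381 → January 15, 2382: 365 days.
January 15, 2382 → January 15, 2383: 365 days.
January 15, 2383 → January 15, 2384: 365 days.
January 2384: 31 − 15 = 16 days remain.
Then February 2384 (29): 29 days.
March 1–14, 2384: 14 days.
Residual: 59 days.
Total: 1520 days.

1520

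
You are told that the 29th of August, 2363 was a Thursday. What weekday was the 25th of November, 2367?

August 29, 2363 → August 29, 2364: 366 days (2364 is a leap year).
August 29, 2364 → August 29, 2365: 365 days.
August 29, 2365 → August 29, 2366: 365 days.
August 29, 2366 → August 29, 2367: 365 days.
August 2367: 31 − 29 = 2 days remain.
Then September (30), October (31): 30 + 31 = 61 days.
November 1–25, 2367: 25 days.
Residual: 88 days.
Total: 1549 days.
1549 mod 7 = 2, so 2 days after Thursday is Saturday.

Saturday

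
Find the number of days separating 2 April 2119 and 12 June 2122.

April 2, 2119 → April 2, 2120: 366 days (2120 is a leap year).
April 2, 2120 → April 2, 2121: 365 days.
April 2, 2121 → April 2, 2122: 365 days.
April 2122: 30 − 2 = 28 days remain.
Then May (31): 31 days.
June 1–12, 2122: 12 days.
Residual: 71 days.
Total: 1167 days.

1167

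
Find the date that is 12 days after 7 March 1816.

19 March 1816

Count 12 days after March 7, 1816:
Within March 1816: 19 − 7 = 12 days.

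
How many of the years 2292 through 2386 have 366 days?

Years divisible by 4: 2292, 2296, …, 2384 — 24 in all.
Of these, 2300 is divisible by 100 but not 400, so not leap.
Leap years: 24 − 1 = 23.

23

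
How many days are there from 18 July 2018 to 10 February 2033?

Day-of-year of July 18, 2018: 199.
Day-of-year of February 10, 2033: 41.
2018 has 365 days, so 365 − 199 = 166 days remain in 2018.
Full years 2019–2032: 10 common + 4 leap = 10×365 + 4×366 = 5114 days.
Total: 166 + 5114 + 41 = 5321 days.

5321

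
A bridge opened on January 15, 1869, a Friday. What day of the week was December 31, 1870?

January 15, 1869 → January 15, 1870: 365 days.
January 1870: 31 − 15 = 16 days remain.
Then 10 full months totalling 303 days.
December 1–31, 1870: 31 days.
Residual: 350 days.
Total: 715 days.
715 mod 7 = 1, so 1 day after Friday is Saturday.

Saturday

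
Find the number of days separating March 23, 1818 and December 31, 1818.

March 1818: 31 − 23 = 8 days remain.
Then April (30), May (31), June (30), July (31), August (31), September (30), October (31), November (30): 30 + 31 + 30 + 31 + 31 + 30 + 31 + 30 = 244 days.
December 1–31, 1818: 31 days.
Total: 8 + 244 + 31 = 283 days.

283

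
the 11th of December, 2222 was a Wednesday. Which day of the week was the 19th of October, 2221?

Friday

Count forward from the earlier date (October 19, 2221) to the later (December 11, 2222):
Day-of-year of October 19, 2221: 292.
Day-of-year of December 11, 2222: 345.
2221 has 365 days, so 365 − 292 = 73 days remain in 2221.
Total: 73 + 345 = 418 days.
418 mod 7 = 5, so 5 days before Wednesday is Friday.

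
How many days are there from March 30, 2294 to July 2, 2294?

94

March 2294: 31 − 30 = 1 day remains.
Then April (30), May (31), June (30): 30 + 31 + 30 = 91 days.
July 1–2, 2294: 2 days.
Total: 1 + 91 + 2 = 94 days.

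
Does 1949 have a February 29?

1949 is not a leap year.

No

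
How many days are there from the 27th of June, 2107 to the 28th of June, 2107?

Within June 2107: 28 − 27 = 1 day.

1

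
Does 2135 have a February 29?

No

2135 is not a leap year.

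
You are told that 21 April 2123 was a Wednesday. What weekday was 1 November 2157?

Day-of-year of April 21, 2123: 111.
Day-of-year of November 1, 2157: 305.
2123 has 365 days, so 365 − 111 = 254 days remain in 2123.
Full years 2124–2156: 24 common + 9 leap = 24×365 + 9×366 = 12054 days.
Total: 254 + 12054 + 305 = 12613 days.
12613 mod 7 = 6, so 6 days after Wednesday is Tuesday.

Tuesday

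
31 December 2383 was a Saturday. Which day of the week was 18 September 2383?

Sunday

Count forward from the earlier date (September 18, 2383) to the later (December 31, 2383):
September 2383: 30 − 18 = 12 days remain.
Then October (31), November (30): 31 + 30 = 61 days.
December 1–31, 2383: 31 days.
Total: 12 + 61 + 31 = 104 days.
104 mod 7 = 6, so 6 days before Saturday is Sunday.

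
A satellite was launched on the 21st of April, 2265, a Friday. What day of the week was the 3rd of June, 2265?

April 2265: 30 − 21 = 9 days remain.
Then May (31): 31 days.
June 1–3, 2265: 3 days.
Total: 9 + 31 + 3 = 43 days.
43 mod 7 = 1, so 1 day after Friday is Saturday.

Saturday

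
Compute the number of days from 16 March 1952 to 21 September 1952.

189

March 1952: 31 − 16 = 15 days remain.
Then April (30), May (31), June (30), July (31), August (31): 30 + 31 + 30 + 31 + 31 = 153 days.
September 1–21, 1952: 21 days.
Total: 15 + 153 + 21 = 189 days.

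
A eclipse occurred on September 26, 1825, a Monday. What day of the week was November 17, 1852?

From September 26, 1825 to September 26, 1852: 27 years, of which 7 contain a Feb 29 — 20×365 + 7×366 = 9862 days.
September 1852: 30 − 26 = 4 days remain.
Then October (31): 31 days.
November 1–17, 1852: 17 days.
Residual: 52 days.
Total: 9914 days.
9914 mod 7 = 2, so 2 days after Monday is Wednesday.

Wednesday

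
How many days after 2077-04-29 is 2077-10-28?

182

April 2077: 30 − 29 = 1 day remains.
Then May (31), June (30), July (31), August (31), September (30): 31 + 30 + 31 + 31 + 30 = 153 days.
October 1–28, 2077: 28 days.
Total: 1 + 153 + 28 = 182 days.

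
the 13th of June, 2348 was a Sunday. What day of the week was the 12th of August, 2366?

From June 13, 2348 to June 13, 2366: 18 years, of which 4 contain a Feb 29 — 14×365 + 4×366 = 6574 days.
June 2366: 30 − 13 = 17 days remain.
Then July (31): 31 days.
August 1–12, 2366: 12 days.
Residual: 60 days.
Total: 6634 days.
6634 mod 7 = 5, so 5 days after Sunday is Friday.

Friday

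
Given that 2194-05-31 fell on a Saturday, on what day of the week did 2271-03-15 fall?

From May 31, 2194 to May 31, 2270: 76 years, of which 18 contain a Feb 29 — 58×365 + 18×366 = 27758 days.
(2200 is not a leap year (divisible by 100 but not 400).)
May 2270: 31 − 31 = 0 days remain.
Then 9 full months totalling 273 days.
March 1–15, 2271: 15 days.
Residual: 288 days.
Total: 28046 days.
28046 mod 7 = 4, so 4 days after Saturday is Wednesday.

Wednesday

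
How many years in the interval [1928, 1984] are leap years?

15

Years divisible by 4: 1928, 1932, …, 1984 — 15 in all.
No century exceptions apply. Count: 15.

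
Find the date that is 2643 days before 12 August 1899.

17 May 1892

Count 2643 days before August 12, 1899:
From May 17, 1892 to May 17, 1899: 7 years, of which 1 contains a Feb 29 — 6×365 + 1×366 = 2556 days.
May 1899: 31 − 17 = 14 days remain.
Then June (30), July (31): 30 + 31 = 61 days.
August 1–12, 1899: 12 days.
Residual: 87 days.
Total: 2643 days.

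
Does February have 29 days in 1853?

No

1853 is not a leap year.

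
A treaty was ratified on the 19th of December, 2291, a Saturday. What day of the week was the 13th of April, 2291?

Monday

Count forward from the earlier date (April 13, 2291) to the later (December 19, 2291):
April 2291: 30 − 13 = 17 days remain.
Then May (31), June (30), July (31), August (31), September (30), October (31), November (30): 31 + 30 + 31 + 31 + 30 + 31 + 30 = 214 days.
December 1–19, 2291: 19 days.
Total: 17 + 214 + 19 = 250 days.
250 mod 7 = 5, so 5 days before Saturday is Monday.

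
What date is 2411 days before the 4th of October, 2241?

the 27th of February, 2235

Count 2411 days before October 4, 2241:
February 27, 2235 → February 27, 2236: 365 days.
February 27, 2236 → February 27, 2237: 366 days (2236 is a leap year).
February 27, 2237 → February 27, 2238: 365 days.
February 27, 2238 → February 27, 2239: 365 days.
February 27, 2239 → February 27, 2240: 365 days.
February 27, 2240 → February 27, 2241: 366 days (2240 is a leap year).
February 2241: 28 − 27 = 1 day remains (2241 is not a leap year, so February has 28 days).
Then March (31), April (30), May (31), June (30), July (31), August (31), September (30): 31 + 30 + 31 + 30 + 31 + 31 + 30 = 214 days.
October 1–4, 2241: 4 days.
Residual: 219 days.
Total: 2411 days.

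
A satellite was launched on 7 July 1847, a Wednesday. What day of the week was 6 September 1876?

From July 7, 1847 to July 7, 1876: 29 years, of which 8 contain a Feb 29 — 21×365 + 8×366 = 10593 days.
July 1876: 31 − 7 = 24 days remain.
Then August (31): 31 days.
September 1–6, 1876: 6 days.
Residual: 61 days.
Total: 10654 days.
10654 is a multiple of 7, so 6 September 1876 falls on the same weekday: Wednesday.

Wednesday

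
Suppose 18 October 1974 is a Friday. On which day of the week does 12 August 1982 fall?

Thursday

From October 18, 1974 to October 18, 1981: 7 years, of which 2 contain a Feb 29 — 5×365 + 2×366 = 2557 days.
October 1981: 31 − 18 = 13 days remain.
Then 9 full months totalling 273 days.
August 1–12, 1982: 12 days.
Residual: 298 days.
Total: 2855 days.
2855 mod 7 = 6, so 6 days after Friday is Thursday.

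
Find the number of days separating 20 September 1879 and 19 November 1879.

September 1879: 30 − 20 = 10 days remain.
Then October (31): 31 days.
November 1–19, 1879: 19 days.
Total: 10 + 31 + 19 = 60 days.

60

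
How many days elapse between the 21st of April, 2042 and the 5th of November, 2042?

April 2042: 30 − 21 = 9 days remain.
Then May (31), June (30), July (31), August (31), September (30), October (31): 31 + 30 + 31 + 31 + 30 + 31 = 184 days.
November 1–5, 2042: 5 days.
Total: 9 + 184 + 5 = 198 days.

198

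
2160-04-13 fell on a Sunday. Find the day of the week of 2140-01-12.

Count forward from the earlier date (January 12, 2140) to the later (April 13, 2160):
Day-of-year of January 12, 2140: 12.
Day-of-year of April 13, 2160: 104.
2140 has 366 days, so 366 − 12 = 354 days remain in 2140.
Full years 2141–2159: 15 common + 4 leap = 15×365 + 4×366 = 6939 days.
Total: 354 + 6939 + 104 = 7397 days.
7397 mod 7 = 5, so 5 days before Sunday is Tuesday.

Tuesday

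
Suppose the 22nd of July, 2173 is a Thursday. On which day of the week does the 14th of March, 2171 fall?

Count forward from the earlier date (March 14, 2171) to the later (July 22, 2173):
Day-of-year of March 14, 2171: 73.
Day-of-year of July 22, 2173: 203.
2171 has 365 days, so 365 − 73 = 292 days remain in 2171.
Full years: 2172: 366. Sum = 366.
Total: 292 + 366 + 203 = 861 days.
861 is a multiple of 7, so the 14th of March, 2171 falls on the same weekday: Thursday.

Thursday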